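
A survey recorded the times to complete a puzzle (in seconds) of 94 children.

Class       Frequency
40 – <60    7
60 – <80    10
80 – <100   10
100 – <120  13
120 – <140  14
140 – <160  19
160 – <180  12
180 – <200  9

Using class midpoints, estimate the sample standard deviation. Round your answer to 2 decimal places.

Midpoints: 50, 70, 90, 110, 130, 150, 170, 190
n = 94, Σfm = 11800, mean = 125.5319
Σfm² = 1640600
Σf(m − x̄)² = Σfm² − (Σfm)²/n = 1640600 − 11800²/94 = 159323.4043
Sample variance = 159323.4043 / 93 = 1713.1549
Standard deviation = √1713.1549 = 41.3903

41.39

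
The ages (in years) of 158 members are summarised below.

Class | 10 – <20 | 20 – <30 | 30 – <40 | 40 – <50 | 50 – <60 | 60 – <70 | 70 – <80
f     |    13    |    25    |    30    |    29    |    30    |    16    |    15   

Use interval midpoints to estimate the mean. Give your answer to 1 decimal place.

44.2

Midpoints: 15, 25, 35, 45, 55, 65, 75
Σfm = 13×15 + 25×25 + 30×35 + 29×45 + 30×55 + 16×65 + 15×75 = 6990
n = Σf = 158
Mean = 6990 / 158 = 44.2405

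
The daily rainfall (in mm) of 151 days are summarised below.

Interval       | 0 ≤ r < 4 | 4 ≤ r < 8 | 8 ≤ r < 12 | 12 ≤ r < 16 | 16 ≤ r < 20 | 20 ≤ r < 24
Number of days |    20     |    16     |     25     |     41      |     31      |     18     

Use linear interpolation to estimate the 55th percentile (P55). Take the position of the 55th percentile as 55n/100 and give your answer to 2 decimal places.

14.15

Cumulative frequencies: 20, 36, 61, 102, 133, 151
n = 151; position = 55n/100 = 83.05.
This falls in the class 12 ≤ r < 16: L = 12, F = 61, f = 41, h = 4.
55th percentile ≈ 12 + ((83.05 − 61) / 41) × 4 = 14.1512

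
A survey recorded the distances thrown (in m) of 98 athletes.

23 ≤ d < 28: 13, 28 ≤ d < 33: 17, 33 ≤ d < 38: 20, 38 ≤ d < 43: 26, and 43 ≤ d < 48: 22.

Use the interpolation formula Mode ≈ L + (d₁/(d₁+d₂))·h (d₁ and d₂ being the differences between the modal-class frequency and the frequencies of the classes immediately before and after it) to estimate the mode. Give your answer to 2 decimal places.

Modal class: 38 ≤ d < 43 (highest frequency 26).
d₁ = 26 − 20 = 6, d₂ = 26 − 22 = 4
Mode ≈ 38 + (6/(6+4)) × 5 = 38 + 3.0000 = 41.0000

41.00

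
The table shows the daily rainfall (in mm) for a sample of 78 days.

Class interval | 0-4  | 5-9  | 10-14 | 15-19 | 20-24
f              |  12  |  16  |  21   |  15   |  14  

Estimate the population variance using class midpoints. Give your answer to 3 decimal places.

Midpoints: 2, 7, 12, 17, 22
n = 78, Σfm = 951, mean = 12.1923
Σfm² = 14967
Σf(m − x̄)² = Σfm² − (Σfm)²/n = 14967 − 951²/78 = 3372.1154
Population variance = 3372.1154 / 78 = 43.2322

43.232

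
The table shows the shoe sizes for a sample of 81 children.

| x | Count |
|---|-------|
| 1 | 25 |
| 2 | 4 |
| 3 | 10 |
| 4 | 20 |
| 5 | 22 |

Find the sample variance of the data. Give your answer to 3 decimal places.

Values: 1, 2, 3, 4, 5
n = 81, Σfx = 253, mean = 3.1235
Σfx² = 1001
Σf(x − x̄)² = Σfx² − (Σfx)²/n = 1001 − 253²/81 = 210.7654
Sample variance = 210.7654 / 80 = 2.6346

2.635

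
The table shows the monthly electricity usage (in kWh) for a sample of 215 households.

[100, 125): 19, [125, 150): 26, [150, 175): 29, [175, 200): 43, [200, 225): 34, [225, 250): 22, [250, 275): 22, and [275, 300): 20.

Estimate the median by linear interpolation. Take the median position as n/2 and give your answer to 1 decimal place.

Cumulative frequencies: 19, 45, 74, 117, 151, 173, 195, 215
n = 215; position = n/2 = 107.5.
This falls in the class [175, 200): L = 175, F = 74, f = 43, h = 25.
Median ≈ 175 + ((107.5 − 74) / 43) × 25 = 194.4767

194.5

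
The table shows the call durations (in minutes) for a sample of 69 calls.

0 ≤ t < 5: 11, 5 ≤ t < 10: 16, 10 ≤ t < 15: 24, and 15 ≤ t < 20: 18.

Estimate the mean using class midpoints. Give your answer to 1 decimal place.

11.1

Midpoints: 2.5, 7.5, 12.5, 17.5
Σfm = 11×2.5 + 16×7.5 + 24×12.5 + 18×17.5 = 762.5
n = Σf = 69
Mean = 762.5 / 69 = 11.0507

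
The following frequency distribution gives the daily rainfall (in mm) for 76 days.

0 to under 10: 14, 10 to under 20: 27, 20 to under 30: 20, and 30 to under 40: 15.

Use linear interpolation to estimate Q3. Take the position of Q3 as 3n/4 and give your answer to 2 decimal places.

Cumulative frequencies: 14, 41, 61, 76
n = 76; position = 3n/4 = 57.
This falls in the class 20 to under 30: L = 20, F = 41, f = 20, h = 10.
Upper quartile ≈ 20 + ((57 − 41) / 20) × 10 = 28.0000

28.00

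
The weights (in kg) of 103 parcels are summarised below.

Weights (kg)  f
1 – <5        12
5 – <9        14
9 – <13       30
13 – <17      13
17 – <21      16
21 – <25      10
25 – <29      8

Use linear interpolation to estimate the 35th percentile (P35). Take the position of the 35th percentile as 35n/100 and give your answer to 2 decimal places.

10.34

Cumulative frequencies: 12, 26, 56, 69, 85, 95, 103
n = 103; position = 35n/100 = 36.05.
This falls in the class 9 – <13: L = 9, F = 26, f = 30, h = 4.
35th percentile ≈ 9 + ((36.05 − 26) / 30) × 4 = 10.3400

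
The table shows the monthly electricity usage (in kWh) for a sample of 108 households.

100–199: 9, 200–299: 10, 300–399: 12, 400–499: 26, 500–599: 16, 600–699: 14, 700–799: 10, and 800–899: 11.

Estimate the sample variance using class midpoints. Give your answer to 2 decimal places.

Midpoints: 149.5, 249.5, 349.5, 449.5, 549.5, 649.5, 749.5, 849.5
n = 108, Σfm = 54446, mean = 504.1296
Σfm² = 31835527
Σf(m − x̄)² = Σfm² − (Σfm)²/n = 31835527 − 54446²/108 = 4387685.1852
Sample variance = 4387685.1852 / 107 = 41006.4036

41006.40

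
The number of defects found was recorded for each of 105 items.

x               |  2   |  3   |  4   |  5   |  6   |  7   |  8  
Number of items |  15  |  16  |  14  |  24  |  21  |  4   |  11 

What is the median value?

5

Cumulative frequencies: 15, 31, 45, 69, 90, 94, 105
n = 105, so the median is the value in position (n+1)/2 = 53.
Position 53 falls at value 5.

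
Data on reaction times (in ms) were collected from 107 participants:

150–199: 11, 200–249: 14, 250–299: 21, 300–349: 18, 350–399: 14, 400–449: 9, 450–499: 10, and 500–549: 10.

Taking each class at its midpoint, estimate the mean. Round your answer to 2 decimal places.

333.85

Midpoints: 174.5, 224.5, 274.5, 324.5, 374.5, 424.5, 474.5, 524.5
Σfm = 11×174.5 + 14×224.5 + 21×274.5 + 18×324.5 + 14×374.5 + 9×424.5 + 10×474.5 + 10×524.5 = 35721.5
n = Σf = 107
Mean = 35721.5 / 107 = 333.8458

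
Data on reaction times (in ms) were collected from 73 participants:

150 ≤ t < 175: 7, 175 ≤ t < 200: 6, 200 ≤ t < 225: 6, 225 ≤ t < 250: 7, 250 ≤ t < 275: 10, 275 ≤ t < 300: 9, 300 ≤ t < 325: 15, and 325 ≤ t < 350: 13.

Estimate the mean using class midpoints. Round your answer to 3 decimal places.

Midpoints: 162.5, 187.5, 212.5, 237.5, 262.5, 287.5, 312.5, 337.5
Σfm = 7×162.5 + 6×187.5 + 6×212.5 + 7×237.5 + 10×262.5 + 9×287.5 + 15×312.5 + 13×337.5 = 19487.5
n = Σf = 73
Mean = 19487.5 / 73 = 266.9521

266.952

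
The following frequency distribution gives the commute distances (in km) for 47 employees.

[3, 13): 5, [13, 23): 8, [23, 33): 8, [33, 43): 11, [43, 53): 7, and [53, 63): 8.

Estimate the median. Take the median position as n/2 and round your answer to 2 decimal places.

35.27

Cumulative frequencies: 5, 13, 21, 32, 39, 47
n = 47; position = n/2 = 23.5.
This falls in the class [33, 43): L = 33, F = 21, f = 11, h = 10.
Median ≈ 33 + ((23.5 − 21) / 11) × 10 = 35.2727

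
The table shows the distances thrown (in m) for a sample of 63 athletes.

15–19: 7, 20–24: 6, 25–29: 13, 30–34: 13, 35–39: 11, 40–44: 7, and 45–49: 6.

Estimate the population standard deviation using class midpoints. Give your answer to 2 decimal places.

8.75

Midpoints: 17, 22, 27, 32, 37, 42, 47
n = 63, Σfm = 2001, mean = 31.7619
Σfm² = 68377
Σf(m − x̄)² = Σfm² − (Σfm)²/n = 68377 − 2001²/63 = 4821.4286
Population variance = 4821.4286 / 63 = 76.5306
Standard deviation = √76.5306 = 8.7482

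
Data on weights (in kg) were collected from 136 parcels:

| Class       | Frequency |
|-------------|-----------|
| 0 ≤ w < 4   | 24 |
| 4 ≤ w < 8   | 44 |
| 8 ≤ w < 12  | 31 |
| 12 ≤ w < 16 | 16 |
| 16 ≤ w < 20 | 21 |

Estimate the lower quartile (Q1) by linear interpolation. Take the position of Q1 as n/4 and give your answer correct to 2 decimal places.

Cumulative frequencies: 24, 68, 99, 115, 136
n = 136; position = n/4 = 34.
This falls in the class 4 ≤ w < 8: L = 4, F = 24, f = 44, h = 4.
Lower quartile ≈ 4 + ((34 − 24) / 44) × 4 = 4.9091

4.91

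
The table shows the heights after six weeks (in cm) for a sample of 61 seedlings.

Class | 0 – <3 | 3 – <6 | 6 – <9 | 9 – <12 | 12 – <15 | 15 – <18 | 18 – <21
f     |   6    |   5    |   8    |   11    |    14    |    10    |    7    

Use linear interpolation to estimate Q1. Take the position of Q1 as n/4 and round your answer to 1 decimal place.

7.6

Cumulative frequencies: 6, 11, 19, 30, 44, 54, 61
n = 61; position = n/4 = 15.25.
This falls in the class 6 – <9: L = 6, F = 11, f = 8, h = 3.
Lower quartile ≈ 6 + ((15.25 − 11) / 8) × 3 = 7.5938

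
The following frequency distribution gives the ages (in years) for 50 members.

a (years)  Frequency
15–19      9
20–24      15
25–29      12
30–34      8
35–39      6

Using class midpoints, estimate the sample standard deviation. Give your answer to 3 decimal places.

Midpoints: 17, 22, 27, 32, 37
n = 50, Σfm = 1285, mean = 25.7000
Σfm² = 35015
Σf(m − x̄)² = Σfm² − (Σfm)²/n = 35015 − 1285²/50 = 1990.5000
Sample variance = 1990.5000 / 49 = 40.6224
Standard deviation = √40.6224 = 6.3736

6.374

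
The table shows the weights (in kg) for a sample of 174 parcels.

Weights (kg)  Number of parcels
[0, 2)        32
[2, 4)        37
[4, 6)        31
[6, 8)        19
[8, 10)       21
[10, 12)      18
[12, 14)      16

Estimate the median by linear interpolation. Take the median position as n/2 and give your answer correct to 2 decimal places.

5.16

Cumulative frequencies: 32, 69, 100, 119, 140, 158, 174
n = 174; position = n/2 = 87.
This falls in the class [4, 6): L = 4, F = 69, f = 31, h = 2.
Median ≈ 4 + ((87 − 69) / 31) × 2 = 5.1613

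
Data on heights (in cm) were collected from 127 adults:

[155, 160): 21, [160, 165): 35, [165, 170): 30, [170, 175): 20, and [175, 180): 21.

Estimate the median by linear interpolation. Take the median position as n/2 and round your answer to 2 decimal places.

166.25

Cumulative frequencies: 21, 56, 86, 106, 127
n = 127; position = n/2 = 63.5.
This falls in the class [165, 170): L = 165, F = 56, f = 30, h = 5.
Median ≈ 165 + ((63.5 − 56) / 30) × 5 = 166.2500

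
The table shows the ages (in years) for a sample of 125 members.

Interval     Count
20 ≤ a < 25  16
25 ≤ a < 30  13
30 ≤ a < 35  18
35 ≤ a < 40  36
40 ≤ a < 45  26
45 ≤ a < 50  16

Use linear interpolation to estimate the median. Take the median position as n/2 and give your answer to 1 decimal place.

37.2

Cumulative frequencies: 16, 29, 47, 83, 109, 125
n = 125; position = n/2 = 62.5.
This falls in the class 35 ≤ a < 40: L = 35, F = 47, f = 36, h = 5.
Median ≈ 35 + ((62.5 − 47) / 36) × 5 = 37.1528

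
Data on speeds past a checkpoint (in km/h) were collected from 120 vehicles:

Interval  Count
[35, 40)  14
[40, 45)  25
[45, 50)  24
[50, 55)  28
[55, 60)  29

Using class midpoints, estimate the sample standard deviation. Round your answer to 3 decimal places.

6.735

Midpoints: 37.5, 42.5, 47.5, 52.5, 57.5
n = 120, Σfm = 5865, mean = 48.8750
Σfm² = 292050
Σf(m − x̄)² = Σfm² − (Σfm)²/n = 292050 − 5865²/120 = 5398.1250
Sample variance = 5398.1250 / 119 = 45.3624
Standard deviation = √45.3624 = 6.7352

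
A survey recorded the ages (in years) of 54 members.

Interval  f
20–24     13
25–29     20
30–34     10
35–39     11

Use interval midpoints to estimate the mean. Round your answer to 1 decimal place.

Midpoints: 22, 27, 32, 37
Σfm = 13×22 + 20×27 + 10×32 + 11×37 = 1553
n = Σf = 54
Mean = 1553 / 54 = 28.7593

28.8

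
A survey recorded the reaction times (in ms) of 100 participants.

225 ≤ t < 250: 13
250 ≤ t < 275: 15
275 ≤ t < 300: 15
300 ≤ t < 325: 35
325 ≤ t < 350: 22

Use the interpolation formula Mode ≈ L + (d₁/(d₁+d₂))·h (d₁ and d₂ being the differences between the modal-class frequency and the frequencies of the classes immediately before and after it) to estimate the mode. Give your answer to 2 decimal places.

Modal class: 300 ≤ t < 325 (highest frequency 35).
d₁ = 35 − 15 = 20, d₂ = 35 − 22 = 13
Mode ≈ 300 + (20/(20+13)) × 25 = 300 + 15.1515 = 315.1515

315.15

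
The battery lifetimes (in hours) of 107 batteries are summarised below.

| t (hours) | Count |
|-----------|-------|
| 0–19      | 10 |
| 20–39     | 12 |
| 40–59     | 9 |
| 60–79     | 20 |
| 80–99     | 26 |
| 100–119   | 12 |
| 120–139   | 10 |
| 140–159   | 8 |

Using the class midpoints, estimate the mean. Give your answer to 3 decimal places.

Midpoints: 9.5, 29.5, 49.5, 69.5, 89.5, 109.5, 129.5, 149.5
Σfm = 10×9.5 + 12×29.5 + 9×49.5 + 20×69.5 + 26×89.5 + 12×109.5 + 10×129.5 + 8×149.5 = 8416.5
n = Σf = 107
Mean = 8416.5 / 107 = 78.6589

78.659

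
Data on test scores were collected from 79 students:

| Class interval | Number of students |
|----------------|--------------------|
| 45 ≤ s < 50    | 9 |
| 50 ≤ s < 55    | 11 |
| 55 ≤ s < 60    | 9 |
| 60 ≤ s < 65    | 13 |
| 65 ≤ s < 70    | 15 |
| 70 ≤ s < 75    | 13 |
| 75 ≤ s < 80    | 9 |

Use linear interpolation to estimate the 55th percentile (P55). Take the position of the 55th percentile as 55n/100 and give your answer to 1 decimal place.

65.5

Cumulative frequencies: 9, 20, 29, 42, 57, 70, 79
n = 79; position = 55n/100 = 43.45.
This falls in the class 65 ≤ s < 70: L = 65, F = 42, f = 15, h = 5.
55th percentile ≈ 65 + ((43.45 − 42) / 15) × 5 = 65.4833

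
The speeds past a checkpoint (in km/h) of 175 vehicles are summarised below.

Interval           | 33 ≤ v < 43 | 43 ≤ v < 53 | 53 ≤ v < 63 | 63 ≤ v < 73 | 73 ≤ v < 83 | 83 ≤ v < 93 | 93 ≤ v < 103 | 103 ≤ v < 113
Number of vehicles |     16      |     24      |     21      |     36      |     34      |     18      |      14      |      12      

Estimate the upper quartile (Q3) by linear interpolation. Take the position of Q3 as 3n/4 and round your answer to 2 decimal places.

83.14

Cumulative frequencies: 16, 40, 61, 97, 131, 149, 163, 175
n = 175; position = 3n/4 = 131.25.
This falls in the class 83 ≤ v < 93: L = 83, F = 131, f = 18, h = 10.
Upper quartile ≈ 83 + ((131.25 − 131) / 18) × 10 = 83.1389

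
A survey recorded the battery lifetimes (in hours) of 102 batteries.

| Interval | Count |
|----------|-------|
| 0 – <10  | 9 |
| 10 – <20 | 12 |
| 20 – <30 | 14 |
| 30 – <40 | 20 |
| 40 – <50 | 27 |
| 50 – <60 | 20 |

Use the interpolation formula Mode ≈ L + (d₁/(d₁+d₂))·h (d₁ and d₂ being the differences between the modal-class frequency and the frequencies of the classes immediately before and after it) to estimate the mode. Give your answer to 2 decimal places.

45.00

Modal class: 40 – <50 (highest frequency 27).
d₁ = 27 − 20 = 7, d₂ = 27 − 20 = 7
Mode ≈ 40 + (7/(7+7)) × 10 = 40 + 5.0000 = 45.0000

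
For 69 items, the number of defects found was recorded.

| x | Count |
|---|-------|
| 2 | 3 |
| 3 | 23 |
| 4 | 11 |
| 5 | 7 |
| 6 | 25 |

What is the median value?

Cumulative frequencies: 3, 26, 37, 44, 69
n = 69, so the median is the value in position (n+1)/2 = 35.
Position 35 falls at value 4.

4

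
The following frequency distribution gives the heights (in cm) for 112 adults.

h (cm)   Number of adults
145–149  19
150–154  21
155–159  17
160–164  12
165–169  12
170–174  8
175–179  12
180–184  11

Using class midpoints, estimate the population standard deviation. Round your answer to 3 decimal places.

11.567

Midpoints: 147, 152, 157, 162, 167, 172, 177, 182
n = 112, Σfm = 18104, mean = 161.6429
Σfm² = 2941368
Σf(m − x̄)² = Σfm² − (Σfm)²/n = 2941368 − 18104²/112 = 14985.7143
Population variance = 14985.7143 / 112 = 133.8010
Standard deviation = √133.8010 = 11.5672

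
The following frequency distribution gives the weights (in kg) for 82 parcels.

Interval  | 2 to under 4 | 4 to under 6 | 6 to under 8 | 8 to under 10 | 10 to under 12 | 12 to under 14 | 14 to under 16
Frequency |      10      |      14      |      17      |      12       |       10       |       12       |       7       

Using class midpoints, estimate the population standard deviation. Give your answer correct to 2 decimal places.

3.69

Midpoints: 3, 5, 7, 9, 11, 13, 15
n = 82, Σfm = 698, mean = 8.5122
Σfm² = 7058
Σf(m − x̄)² = Σfm² − (Σfm)²/n = 7058 − 698²/82 = 1116.4878
Population variance = 1116.4878 / 82 = 13.6157
Standard deviation = √13.6157 = 3.6899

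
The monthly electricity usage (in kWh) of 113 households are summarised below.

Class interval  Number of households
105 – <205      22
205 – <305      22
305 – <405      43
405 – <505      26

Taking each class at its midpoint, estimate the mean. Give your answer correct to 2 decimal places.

Midpoints: 155, 255, 355, 455
Σfm = 22×155 + 22×255 + 43×355 + 26×455 = 36115
n = Σf = 113
Mean = 36115 / 113 = 319.6018

319.60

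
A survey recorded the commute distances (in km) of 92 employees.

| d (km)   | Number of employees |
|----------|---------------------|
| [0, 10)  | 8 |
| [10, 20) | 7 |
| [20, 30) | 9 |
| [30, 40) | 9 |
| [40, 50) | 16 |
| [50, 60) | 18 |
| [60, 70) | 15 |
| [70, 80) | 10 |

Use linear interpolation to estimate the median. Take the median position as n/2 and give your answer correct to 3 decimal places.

Cumulative frequencies: 8, 15, 24, 33, 49, 67, 82, 92
n = 92; position = n/2 = 46.
This falls in the class [40, 50): L = 40, F = 33, f = 16, h = 10.
Median ≈ 40 + ((46 − 33) / 16) × 10 = 48.1250

48.125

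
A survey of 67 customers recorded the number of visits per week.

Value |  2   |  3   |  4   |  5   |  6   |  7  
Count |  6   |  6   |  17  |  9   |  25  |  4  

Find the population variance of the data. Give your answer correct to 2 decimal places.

Values: 2, 3, 4, 5, 6, 7
n = 67, Σfx = 321, mean = 4.7910
Σfx² = 1671
Σf(x − x̄)² = Σfx² − (Σfx)²/n = 1671 − 321²/67 = 133.0746
Population variance = 133.0746 / 67 = 1.9862

1.99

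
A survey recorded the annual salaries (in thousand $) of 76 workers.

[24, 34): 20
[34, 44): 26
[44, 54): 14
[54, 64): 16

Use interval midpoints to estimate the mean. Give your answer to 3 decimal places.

Midpoints: 29, 39, 49, 59
Σfm = 20×29 + 26×39 + 14×49 + 16×59 = 3224
n = Σf = 76
Mean = 3224 / 76 = 42.4211

42.421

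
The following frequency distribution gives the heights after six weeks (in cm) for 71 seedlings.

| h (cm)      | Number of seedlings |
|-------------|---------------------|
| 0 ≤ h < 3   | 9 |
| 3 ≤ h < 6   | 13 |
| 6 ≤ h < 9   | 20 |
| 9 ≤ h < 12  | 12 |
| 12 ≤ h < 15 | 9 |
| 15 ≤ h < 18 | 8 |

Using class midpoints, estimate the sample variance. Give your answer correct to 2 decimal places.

Midpoints: 1.5, 4.5, 7.5, 10.5, 13.5, 16.5
n = 71, Σfm = 601.5, mean = 8.4718
Σfm² = 6549.75
Σf(m − x̄)² = Σfm² − (Σfm)²/n = 6549.75 − 601.5²/71 = 1453.9437
Sample variance = 1453.9437 / 70 = 20.7706

20.77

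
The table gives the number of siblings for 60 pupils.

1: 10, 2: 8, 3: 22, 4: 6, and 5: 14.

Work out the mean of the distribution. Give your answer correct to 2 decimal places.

3.10

Values: 1, 2, 3, 4, 5
Σfx = 10×1 + 8×2 + 22×3 + 6×4 + 14×5 = 186
n = Σf = 60
Mean = 186 / 60 = 3.1000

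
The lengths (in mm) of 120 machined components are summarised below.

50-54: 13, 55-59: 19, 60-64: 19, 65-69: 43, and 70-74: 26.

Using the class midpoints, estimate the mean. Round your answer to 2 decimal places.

64.08

Midpoints: 52, 57, 62, 67, 72
Σfm = 13×52 + 19×57 + 19×62 + 43×67 + 26×72 = 7690
n = Σf = 120
Mean = 7690 / 120 = 64.0833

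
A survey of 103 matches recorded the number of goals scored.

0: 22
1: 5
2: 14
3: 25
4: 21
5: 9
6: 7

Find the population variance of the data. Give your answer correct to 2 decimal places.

3.33

Values: 0, 1, 2, 3, 4, 5, 6
n = 103, Σfx = 279, mean = 2.7087
Σfx² = 1099
Σf(x − x̄)² = Σfx² − (Σfx)²/n = 1099 − 279²/103 = 343.2621
Population variance = 343.2621 / 103 = 3.3326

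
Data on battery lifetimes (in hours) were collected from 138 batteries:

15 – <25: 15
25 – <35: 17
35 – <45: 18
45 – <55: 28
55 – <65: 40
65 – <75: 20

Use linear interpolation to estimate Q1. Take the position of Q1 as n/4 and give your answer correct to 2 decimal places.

Cumulative frequencies: 15, 32, 50, 78, 118, 138
n = 138; position = n/4 = 34.5.
This falls in the class 35 – <45: L = 35, F = 32, f = 18, h = 10.
Lower quartile ≈ 35 + ((34.5 − 32) / 18) × 10 = 36.3889

36.39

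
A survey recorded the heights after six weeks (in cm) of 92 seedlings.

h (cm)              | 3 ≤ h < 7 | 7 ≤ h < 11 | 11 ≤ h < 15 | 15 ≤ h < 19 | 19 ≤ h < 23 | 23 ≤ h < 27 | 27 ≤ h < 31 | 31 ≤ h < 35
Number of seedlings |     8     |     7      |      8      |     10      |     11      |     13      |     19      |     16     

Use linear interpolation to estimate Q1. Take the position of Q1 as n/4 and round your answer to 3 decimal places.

Cumulative frequencies: 8, 15, 23, 33, 44, 57, 76, 92
n = 92; position = n/4 = 23.
This falls in the class 11 ≤ h < 15: L = 11, F = 15, f = 8, h = 4.
Lower quartile ≈ 11 + ((23 − 15) / 8) × 4 = 15.0000

15.000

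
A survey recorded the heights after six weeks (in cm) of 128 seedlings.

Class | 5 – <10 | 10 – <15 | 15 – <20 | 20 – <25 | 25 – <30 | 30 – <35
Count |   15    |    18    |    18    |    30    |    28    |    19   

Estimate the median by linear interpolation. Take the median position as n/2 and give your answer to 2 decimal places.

Cumulative frequencies: 15, 33, 51, 81, 109, 128
n = 128; position = n/2 = 64.
This falls in the class 20 – <25: L = 20, F = 51, f = 30, h = 5.
Median ≈ 20 + ((64 − 51) / 30) × 5 = 22.1667

22.17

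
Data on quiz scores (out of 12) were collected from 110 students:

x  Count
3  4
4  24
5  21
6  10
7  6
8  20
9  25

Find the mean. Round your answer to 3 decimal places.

6.364

Values: 3, 4, 5, 6, 7, 8, 9
Σfx = 4×3 + 24×4 + 21×5 + 10×6 + 6×7 + 20×8 + 25×9 = 700
n = Σf = 110
Mean = 700 / 110 = 6.3636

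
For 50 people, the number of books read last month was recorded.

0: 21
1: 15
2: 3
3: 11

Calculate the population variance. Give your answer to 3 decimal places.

Values: 0, 1, 2, 3
n = 50, Σfx = 54, mean = 1.0800
Σfx² = 126
Σf(x − x̄)² = Σfx² − (Σfx)²/n = 126 − 54²/50 = 67.6800
Population variance = 67.6800 / 50 = 1.3536

1.354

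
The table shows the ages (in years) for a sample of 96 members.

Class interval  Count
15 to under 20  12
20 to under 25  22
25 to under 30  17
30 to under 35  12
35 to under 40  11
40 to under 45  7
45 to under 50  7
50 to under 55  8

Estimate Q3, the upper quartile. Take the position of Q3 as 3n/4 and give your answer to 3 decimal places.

Cumulative frequencies: 12, 34, 51, 63, 74, 81, 88, 96
n = 96; position = 3n/4 = 72.
This falls in the class 35 to under 40: L = 35, F = 63, f = 11, h = 5.
Upper quartile ≈ 35 + ((72 − 63) / 11) × 5 = 39.0909

39.091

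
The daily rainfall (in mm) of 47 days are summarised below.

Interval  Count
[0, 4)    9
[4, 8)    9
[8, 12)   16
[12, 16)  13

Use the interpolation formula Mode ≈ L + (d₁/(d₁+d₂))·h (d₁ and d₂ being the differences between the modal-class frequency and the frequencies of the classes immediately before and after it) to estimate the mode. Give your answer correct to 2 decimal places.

Modal class: [8, 12) (highest frequency 16).
d₁ = 16 − 9 = 7, d₂ = 16 − 13 = 3
Mode ≈ 8 + (7/(7+3)) × 4 = 8 + 2.8000 = 10.8000

10.80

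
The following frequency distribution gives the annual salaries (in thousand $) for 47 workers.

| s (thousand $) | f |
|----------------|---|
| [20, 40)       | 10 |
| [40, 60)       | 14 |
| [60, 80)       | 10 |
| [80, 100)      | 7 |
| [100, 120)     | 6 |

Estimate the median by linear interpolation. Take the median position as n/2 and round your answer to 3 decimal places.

Cumulative frequencies: 10, 24, 34, 41, 47
n = 47; position = n/2 = 23.5.
This falls in the class [40, 60): L = 40, F = 10, f = 14, h = 20.
Median ≈ 40 + ((23.5 − 10) / 14) × 20 = 59.2857

59.286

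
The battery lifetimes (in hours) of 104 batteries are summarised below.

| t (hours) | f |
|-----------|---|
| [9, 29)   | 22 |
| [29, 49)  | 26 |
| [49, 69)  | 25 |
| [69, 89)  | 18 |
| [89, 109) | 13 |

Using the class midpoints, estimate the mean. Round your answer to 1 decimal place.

Midpoints: 19, 39, 59, 79, 99
Σfm = 22×19 + 26×39 + 25×59 + 18×79 + 13×99 = 5616
n = Σf = 104
Mean = 5616 / 104 = 54.0000

54.0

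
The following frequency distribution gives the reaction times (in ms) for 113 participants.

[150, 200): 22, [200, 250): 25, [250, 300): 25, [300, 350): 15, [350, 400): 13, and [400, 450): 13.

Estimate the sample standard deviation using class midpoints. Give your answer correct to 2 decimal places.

Midpoints: 175, 225, 275, 325, 375, 425
n = 113, Σfm = 31625, mean = 279.8673
Σfm² = 9590625
Σf(m − x̄)² = Σfm² − (Σfm)²/n = 9590625 − 31625²/113 = 739823.0088
Sample variance = 739823.0088 / 112 = 6605.5626
Standard deviation = √6605.5626 = 81.2746

81.27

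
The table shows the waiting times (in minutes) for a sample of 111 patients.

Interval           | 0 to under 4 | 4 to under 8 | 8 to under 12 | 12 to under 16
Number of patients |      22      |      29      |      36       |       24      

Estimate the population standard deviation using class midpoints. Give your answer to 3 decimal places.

4.148

Midpoints: 2, 6, 10, 14
n = 111, Σfm = 914, mean = 8.2342
Σfm² = 9436
Σf(m − x̄)² = Σfm² − (Σfm)²/n = 9436 − 914²/111 = 1909.9099
Population variance = 1909.9099 / 111 = 17.2064
Standard deviation = √17.2064 = 4.1481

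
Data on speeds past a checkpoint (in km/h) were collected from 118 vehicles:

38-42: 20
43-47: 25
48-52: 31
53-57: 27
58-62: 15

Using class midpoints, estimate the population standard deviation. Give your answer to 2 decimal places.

6.37

Midpoints: 40, 45, 50, 55, 60
n = 118, Σfm = 5860, mean = 49.6610
Σfm² = 295800
Σf(m − x̄)² = Σfm² − (Σfm)²/n = 295800 − 5860²/118 = 4786.4407
Population variance = 4786.4407 / 118 = 40.5631
Standard deviation = √40.5631 = 6.3689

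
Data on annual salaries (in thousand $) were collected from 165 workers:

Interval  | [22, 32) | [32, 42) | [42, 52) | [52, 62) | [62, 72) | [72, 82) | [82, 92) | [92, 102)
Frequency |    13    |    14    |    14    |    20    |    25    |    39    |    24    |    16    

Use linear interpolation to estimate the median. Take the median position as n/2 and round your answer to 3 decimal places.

70.600

Cumulative frequencies: 13, 27, 41, 61, 86, 125, 149, 165
n = 165; position = n/2 = 82.5.
This falls in the class [62, 72): L = 62, F = 61, f = 25, h = 10.
Median ≈ 62 + ((82.5 − 61) / 25) × 10 = 70.6000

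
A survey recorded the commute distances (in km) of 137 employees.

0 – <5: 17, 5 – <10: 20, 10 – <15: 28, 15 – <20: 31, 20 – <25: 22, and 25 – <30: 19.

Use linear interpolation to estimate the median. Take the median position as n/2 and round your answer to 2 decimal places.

Cumulative frequencies: 17, 37, 65, 96, 118, 137
n = 137; position = n/2 = 68.5.
This falls in the class 15 – <20: L = 15, F = 65, f = 31, h = 5.
Median ≈ 15 + ((68.5 − 65) / 31) × 5 = 15.5645

15.56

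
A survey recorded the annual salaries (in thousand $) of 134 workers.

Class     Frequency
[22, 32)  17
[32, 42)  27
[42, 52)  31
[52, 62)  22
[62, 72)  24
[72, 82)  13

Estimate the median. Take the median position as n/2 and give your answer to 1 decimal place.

49.4

Cumulative frequencies: 17, 44, 75, 97, 121, 134
n = 134; position = n/2 = 67.
This falls in the class [42, 52): L = 42, F = 44, f = 31, h = 10.
Median ≈ 42 + ((67 − 44) / 31) × 10 = 49.4194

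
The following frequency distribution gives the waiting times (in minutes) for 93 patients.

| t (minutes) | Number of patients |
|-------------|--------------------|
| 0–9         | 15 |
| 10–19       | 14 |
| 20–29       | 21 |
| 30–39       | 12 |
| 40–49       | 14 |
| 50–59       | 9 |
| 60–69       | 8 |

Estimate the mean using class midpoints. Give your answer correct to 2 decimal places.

30.41

Midpoints: 4.5, 14.5, 24.5, 34.5, 44.5, 54.5, 64.5
Σfm = 15×4.5 + 14×14.5 + 21×24.5 + 12×34.5 + 14×44.5 + 9×54.5 + 8×64.5 = 2828.5
n = Σf = 93
Mean = 2828.5 / 93 = 30.4140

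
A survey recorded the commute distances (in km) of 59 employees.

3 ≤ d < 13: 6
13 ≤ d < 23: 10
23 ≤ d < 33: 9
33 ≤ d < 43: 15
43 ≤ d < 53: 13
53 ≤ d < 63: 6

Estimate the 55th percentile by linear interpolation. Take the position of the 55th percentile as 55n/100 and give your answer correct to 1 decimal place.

Cumulative frequencies: 6, 16, 25, 40, 53, 59
n = 59; position = 55n/100 = 32.45.
This falls in the class 33 ≤ d < 43: L = 33, F = 25, f = 15, h = 10.
55th percentile ≈ 33 + ((32.45 − 25) / 15) × 10 = 37.9667

38.0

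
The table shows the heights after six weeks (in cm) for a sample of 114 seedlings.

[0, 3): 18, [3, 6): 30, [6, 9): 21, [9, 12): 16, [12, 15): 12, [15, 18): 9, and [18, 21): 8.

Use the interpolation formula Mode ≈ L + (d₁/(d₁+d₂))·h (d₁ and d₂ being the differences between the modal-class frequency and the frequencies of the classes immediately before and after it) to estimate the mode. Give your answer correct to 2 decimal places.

Modal class: [3, 6) (highest frequency 30).
d₁ = 30 − 18 = 12, d₂ = 30 − 21 = 9
Mode ≈ 3 + (12/(12+9)) × 3 = 3 + 1.7143 = 4.7143

4.71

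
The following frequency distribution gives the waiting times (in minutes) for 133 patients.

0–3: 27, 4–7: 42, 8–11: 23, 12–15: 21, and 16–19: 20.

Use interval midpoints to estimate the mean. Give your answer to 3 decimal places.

Midpoints: 1.5, 5.5, 9.5, 13.5, 17.5
Σfm = 27×1.5 + 42×5.5 + 23×9.5 + 21×13.5 + 20×17.5 = 1123.5
n = Σf = 133
Mean = 1123.5 / 133 = 8.4474

8.447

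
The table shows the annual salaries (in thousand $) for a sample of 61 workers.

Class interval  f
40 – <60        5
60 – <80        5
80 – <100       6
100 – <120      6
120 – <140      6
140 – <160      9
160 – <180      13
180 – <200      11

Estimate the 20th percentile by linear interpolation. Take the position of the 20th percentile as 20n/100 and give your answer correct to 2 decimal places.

87.33

Cumulative frequencies: 5, 10, 16, 22, 28, 37, 50, 61
n = 61; position = 20n/100 = 12.2.
This falls in the class 80 – <100: L = 80, F = 10, f = 6, h = 20.
20th percentile ≈ 80 + ((12.2 − 10) / 6) × 20 = 87.3333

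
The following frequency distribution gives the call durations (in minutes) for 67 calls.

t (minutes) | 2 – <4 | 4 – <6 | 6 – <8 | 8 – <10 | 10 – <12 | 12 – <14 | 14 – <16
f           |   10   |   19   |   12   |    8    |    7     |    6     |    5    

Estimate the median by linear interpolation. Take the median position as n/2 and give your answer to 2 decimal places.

6.75

Cumulative frequencies: 10, 29, 41, 49, 56, 62, 67
n = 67; position = n/2 = 33.5.
This falls in the class 6 – <8: L = 6, F = 29, f = 12, h = 2.
Median ≈ 6 + ((33.5 − 29) / 12) × 2 = 6.7500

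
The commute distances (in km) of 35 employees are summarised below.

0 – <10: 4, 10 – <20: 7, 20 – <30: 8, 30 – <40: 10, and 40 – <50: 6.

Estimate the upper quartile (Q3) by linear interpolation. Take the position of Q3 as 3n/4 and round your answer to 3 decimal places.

37.250

Cumulative frequencies: 4, 11, 19, 29, 35
n = 35; position = 3n/4 = 26.25.
This falls in the class 30 – <40: L = 30, F = 19, f = 10, h = 10.
Upper quartile ≈ 30 + ((26.25 − 19) / 10) × 10 = 37.2500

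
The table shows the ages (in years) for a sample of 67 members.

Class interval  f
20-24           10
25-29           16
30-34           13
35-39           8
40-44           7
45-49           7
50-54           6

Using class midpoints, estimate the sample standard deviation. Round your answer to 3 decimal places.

9.468

Midpoints: 22, 27, 32, 37, 42, 47, 52
n = 67, Σfm = 2299, mean = 34.3134
Σfm² = 84803
Σf(m − x̄)² = Σfm² − (Σfm)²/n = 84803 − 2299²/67 = 5916.4179
Sample variance = 5916.4179 / 66 = 89.6427
Standard deviation = √89.6427 = 9.4680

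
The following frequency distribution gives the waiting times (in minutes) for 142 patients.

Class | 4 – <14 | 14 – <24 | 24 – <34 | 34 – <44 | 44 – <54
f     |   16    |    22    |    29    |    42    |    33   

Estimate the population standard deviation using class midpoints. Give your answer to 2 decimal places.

12.99

Midpoints: 9, 19, 29, 39, 49
n = 142, Σfm = 4658, mean = 32.8028
Σfm² = 176742
Σf(m − x̄)² = Σfm² − (Σfm)²/n = 176742 − 4658²/142 = 23946.4789
Population variance = 23946.4789 / 142 = 168.6372
Standard deviation = √168.6372 = 12.9860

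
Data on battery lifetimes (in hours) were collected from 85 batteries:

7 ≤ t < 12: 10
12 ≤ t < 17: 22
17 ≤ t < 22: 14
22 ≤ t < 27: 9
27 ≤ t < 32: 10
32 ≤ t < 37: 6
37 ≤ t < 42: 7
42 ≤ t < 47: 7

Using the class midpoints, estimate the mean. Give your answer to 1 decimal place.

23.5

Midpoints: 9.5, 14.5, 19.5, 24.5, 29.5, 34.5, 39.5, 44.5
Σfm = 10×9.5 + 22×14.5 + 14×19.5 + 9×24.5 + 10×29.5 + 6×34.5 + 7×39.5 + 7×44.5 = 1997.5
n = Σf = 85
Mean = 1997.5 / 85 = 23.5000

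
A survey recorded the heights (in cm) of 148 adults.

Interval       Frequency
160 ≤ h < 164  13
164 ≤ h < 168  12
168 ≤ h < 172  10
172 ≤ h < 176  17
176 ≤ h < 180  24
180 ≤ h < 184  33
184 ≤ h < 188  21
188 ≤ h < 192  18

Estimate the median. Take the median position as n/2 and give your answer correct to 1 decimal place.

179.7

Cumulative frequencies: 13, 25, 35, 52, 76, 109, 130, 148
n = 148; position = n/2 = 74.
This falls in the class 176 ≤ h < 180: L = 176, F = 52, f = 24, h = 4.
Median ≈ 176 + ((74 − 52) / 24) × 4 = 179.6667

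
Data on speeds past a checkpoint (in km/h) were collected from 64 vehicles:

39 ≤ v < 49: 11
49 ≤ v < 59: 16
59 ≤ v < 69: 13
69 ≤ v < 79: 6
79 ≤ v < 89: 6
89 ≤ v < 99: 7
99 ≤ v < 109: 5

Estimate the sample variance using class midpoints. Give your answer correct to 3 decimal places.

358.904

Midpoints: 44, 54, 64, 74, 84, 94, 104
n = 64, Σfm = 4306, mean = 67.2812
Σfm² = 312324
Σf(m − x̄)² = Σfm² − (Σfm)²/n = 312324 − 4306²/64 = 22610.9375
Sample variance = 22610.9375 / 63 = 358.9038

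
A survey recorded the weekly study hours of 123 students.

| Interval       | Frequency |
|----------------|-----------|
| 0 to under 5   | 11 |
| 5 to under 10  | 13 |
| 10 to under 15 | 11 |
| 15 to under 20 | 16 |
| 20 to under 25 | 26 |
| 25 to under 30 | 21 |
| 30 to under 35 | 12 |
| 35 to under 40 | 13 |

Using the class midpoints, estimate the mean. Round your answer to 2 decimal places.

21.00

Midpoints: 2.5, 7.5, 12.5, 17.5, 22.5, 27.5, 32.5, 37.5
Σfm = 11×2.5 + 13×7.5 + 11×12.5 + 16×17.5 + 26×22.5 + 21×27.5 + 12×32.5 + 13×37.5 = 2582.5
n = Σf = 123
Mean = 2582.5 / 123 = 20.9959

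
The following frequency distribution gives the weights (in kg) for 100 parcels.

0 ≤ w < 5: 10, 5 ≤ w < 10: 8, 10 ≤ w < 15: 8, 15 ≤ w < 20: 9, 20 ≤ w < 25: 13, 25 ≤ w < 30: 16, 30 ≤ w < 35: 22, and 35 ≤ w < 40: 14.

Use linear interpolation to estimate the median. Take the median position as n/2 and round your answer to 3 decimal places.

Cumulative frequencies: 10, 18, 26, 35, 48, 64, 86, 100
n = 100; position = n/2 = 50.
This falls in the class 25 ≤ w < 30: L = 25, F = 48, f = 16, h = 5.
Median ≈ 25 + ((50 − 48) / 16) × 5 = 25.6250

25.625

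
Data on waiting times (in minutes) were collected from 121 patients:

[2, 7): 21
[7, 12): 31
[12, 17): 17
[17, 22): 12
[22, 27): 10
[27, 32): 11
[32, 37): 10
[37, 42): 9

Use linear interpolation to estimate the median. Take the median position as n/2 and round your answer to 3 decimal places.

Cumulative frequencies: 21, 52, 69, 81, 91, 102, 112, 121
n = 121; position = n/2 = 60.5.
This falls in the class [12, 17): L = 12, F = 52, f = 17, h = 5.
Median ≈ 12 + ((60.5 − 52) / 17) × 5 = 14.5000

14.500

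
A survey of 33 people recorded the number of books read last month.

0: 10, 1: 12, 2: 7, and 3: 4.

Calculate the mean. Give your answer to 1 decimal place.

Values: 0, 1, 2, 3
Σfx = 10×0 + 12×1 + 7×2 + 4×3 = 38
n = Σf = 33
Mean = 38 / 33 = 1.1515

1.2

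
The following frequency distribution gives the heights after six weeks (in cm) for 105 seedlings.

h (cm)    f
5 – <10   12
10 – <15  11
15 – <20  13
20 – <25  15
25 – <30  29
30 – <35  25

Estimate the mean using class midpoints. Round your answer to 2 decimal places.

Midpoints: 7.5, 12.5, 17.5, 22.5, 27.5, 32.5
Σfm = 12×7.5 + 11×12.5 + 13×17.5 + 15×22.5 + 29×27.5 + 25×32.5 = 2402.5
n = Σf = 105
Mean = 2402.5 / 105 = 22.8810

22.88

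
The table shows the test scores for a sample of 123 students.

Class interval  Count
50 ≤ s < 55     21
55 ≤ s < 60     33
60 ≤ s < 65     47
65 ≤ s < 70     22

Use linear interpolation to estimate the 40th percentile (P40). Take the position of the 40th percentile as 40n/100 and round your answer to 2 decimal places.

59.27

Cumulative frequencies: 21, 54, 101, 123
n = 123; position = 40n/100 = 49.2.
This falls in the class 55 ≤ s < 60: L = 55, F = 21, f = 33, h = 5.
40th percentile ≈ 55 + ((49.2 − 21) / 33) × 5 = 59.2727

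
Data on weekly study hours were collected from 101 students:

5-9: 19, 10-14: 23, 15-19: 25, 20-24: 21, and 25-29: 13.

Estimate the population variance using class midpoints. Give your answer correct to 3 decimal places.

42.094

Midpoints: 7, 12, 17, 22, 27
n = 101, Σfm = 1647, mean = 16.3069
Σfm² = 31109
Σf(m − x̄)² = Σfm² − (Σfm)²/n = 31109 − 1647²/101 = 4251.4851
Population variance = 4251.4851 / 101 = 42.0939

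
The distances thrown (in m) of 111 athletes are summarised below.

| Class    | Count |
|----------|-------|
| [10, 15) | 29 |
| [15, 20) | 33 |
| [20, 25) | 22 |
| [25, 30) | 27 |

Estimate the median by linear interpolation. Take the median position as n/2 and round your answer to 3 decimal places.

Cumulative frequencies: 29, 62, 84, 111
n = 111; position = n/2 = 55.5.
This falls in the class [15, 20): L = 15, F = 29, f = 33, h = 5.
Median ≈ 15 + ((55.5 − 29) / 33) × 5 = 19.0152

19.015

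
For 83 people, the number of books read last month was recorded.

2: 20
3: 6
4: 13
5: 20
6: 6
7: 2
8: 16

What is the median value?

5

Cumulative frequencies: 20, 26, 39, 59, 65, 67, 83
n = 83, so the median is the value in position (n+1)/2 = 42.
Position 42 falls at value 5.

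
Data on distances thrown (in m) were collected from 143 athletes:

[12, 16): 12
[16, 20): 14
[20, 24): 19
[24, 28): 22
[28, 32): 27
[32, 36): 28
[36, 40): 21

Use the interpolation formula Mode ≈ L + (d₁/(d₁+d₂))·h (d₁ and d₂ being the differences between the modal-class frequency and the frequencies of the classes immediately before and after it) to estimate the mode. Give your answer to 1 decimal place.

32.5

Modal class: [32, 36) (highest frequency 28).
d₁ = 28 − 27 = 1, d₂ = 28 − 21 = 7
Mode ≈ 32 + (1/(1+7)) × 4 = 32 + 0.5000 = 32.5000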